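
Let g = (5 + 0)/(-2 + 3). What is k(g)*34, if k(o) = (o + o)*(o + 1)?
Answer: 2040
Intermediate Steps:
g = 5 (g = 5/1 = 5*1 = 5)
k(o) = 2*o*(1 + o) (k(o) = (2*o)*(1 + o) = 2*o*(1 + o))
k(g)*34 = (2*5*(1 + 5))*34 = (2*5*6)*34 = 60*34 = 2040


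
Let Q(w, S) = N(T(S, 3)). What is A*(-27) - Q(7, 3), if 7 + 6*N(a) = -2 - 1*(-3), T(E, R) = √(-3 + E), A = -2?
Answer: 55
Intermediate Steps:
N(a) = -1 (N(a) = -7/6 + (-2 - 1*(-3))/6 = -7/6 + (-2 + 3)/6 = -7/6 + (⅙)*1 = -7/6 + ⅙ = -1)
Q(w, S) = -1
A*(-27) - Q(7, 3) = -2*(-27) - 1*(-1) = 54 + 1 = 55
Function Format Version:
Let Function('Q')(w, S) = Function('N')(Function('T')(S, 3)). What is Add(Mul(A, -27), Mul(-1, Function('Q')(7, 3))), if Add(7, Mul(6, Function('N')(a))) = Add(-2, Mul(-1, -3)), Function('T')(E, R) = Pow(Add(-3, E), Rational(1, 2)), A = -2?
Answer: 55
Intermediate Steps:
Function('N')(a) = -1 (Function('N')(a) = Add(Rational(-7, 6), Mul(Rational(1, 6), Add(-2, Mul(-1, -3)))) = Add(Rational(-7, 6), Mul(Rational(1, 6), Add(-2, 3))) = Add(Rational(-7, 6), Mul(Rational(1, 6), 1)) = Add(Rational(-7, 6), Rational(1, 6)) = -1)
Function('Q')(w, S) = -1
Add(Mul(A, -27), Mul(-1, Function('Q')(7, 3))) = Add(Mul(-2, -27), Mul(-1, -1)) = Add(54, 1) = 55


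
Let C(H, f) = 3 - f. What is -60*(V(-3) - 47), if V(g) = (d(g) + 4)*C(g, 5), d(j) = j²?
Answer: 4380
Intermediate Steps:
V(g) = -8 - 2*g² (V(g) = (g² + 4)*(3 - 1*5) = (4 + g²)*(3 - 5) = (4 + g²)*(-2) = -8 - 2*g²)
-60*(V(-3) - 47) = -60*((-8 - 2*(-3)²) - 47) = -60*((-8 - 2*9) - 47) = -60*((-8 - 18) - 47) = -60*(-26 - 47) = -60*(-73) = 4380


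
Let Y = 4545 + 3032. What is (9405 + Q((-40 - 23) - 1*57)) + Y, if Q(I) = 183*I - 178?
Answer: -5156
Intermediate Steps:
Y = 7577
Q(I) = -178 + 183*I
(9405 + Q((-40 - 23) - 1*57)) + Y = (9405 + (-178 + 183*((-40 - 23) - 1*57))) + 7577 = (9405 + (-178 + 183*(-63 - 57))) + 7577 = (9405 + (-178 + 183*(-120))) + 7577 = (9405 + (-178 - 21960)) + 7577 = (9405 - 22138) + 7577 = -12733 + 7577 = -5156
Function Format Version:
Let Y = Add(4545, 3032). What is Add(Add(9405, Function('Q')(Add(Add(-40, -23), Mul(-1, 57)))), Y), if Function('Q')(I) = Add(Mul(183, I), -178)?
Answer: -5156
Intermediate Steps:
Y = 7577
Function('Q')(I) = Add(-178, Mul(183, I))
Add(Add(9405, Function('Q')(Add(Add(-40, -23), Mul(-1, 57)))), Y) = Add(Add(9405, Add(-178, Mul(183, Add(Add(-40, -23), Mul(-1, 57))))), 7577) = Add(Add(9405, Add(-178, Mul(183, Add(-63, -57)))), 7577) = Add(Add(9405, Add(-178, Mul(183, -120))), 7577) = Add(Add(9405, Add(-178, -21960)), 7577) = Add(Add(9405, -22138), 7577) = Add(-12733, 7577) = -5156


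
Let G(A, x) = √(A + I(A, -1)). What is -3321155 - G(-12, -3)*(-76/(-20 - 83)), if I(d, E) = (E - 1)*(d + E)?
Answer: -3321155 - 76*√14/103 ≈ -3.3212e+6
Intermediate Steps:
I(d, E) = (-1 + E)*(E + d)
G(A, x) = √(2 - A) (G(A, x) = √(A + ((-1)² - 1*(-1) - A - A)) = √(A + (1 + 1 - A - A)) = √(A + (2 - 2*A)) = √(2 - A))
-3321155 - G(-12, -3)*(-76/(-20 - 83)) = -3321155 - √(2 - 1*(-12))*(-76/(-20 - 83)) = -3321155 - √(2 + 12)*(-76/(-103)) = -3321155 - √14*(-76*(-1/103)) = -3321155 - √14*76/103 = -3321155 - 76*√14/103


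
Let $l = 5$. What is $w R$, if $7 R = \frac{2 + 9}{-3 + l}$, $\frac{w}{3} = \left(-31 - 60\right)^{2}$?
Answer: $\frac{39039}{2} \approx 19520.0$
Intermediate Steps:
$w = 24843$ ($w = 3 \left(-31 - 60\right)^{2} = 3 \left(-91\right)^{2} = 3 \cdot 8281 = 24843$)
$R = \frac{11}{14}$ ($R = \frac{\left(2 + 9\right) \frac{1}{-3 + 5}}{7} = \frac{11 \cdot \frac{1}{2}}{7} = \frac{1}{7} \cdot \frac{11}{2} = \frac{11}{14} \approx 0.78571$)
$w R = 24843 \cdot \frac{11}{14} = \frac{39039}{2}$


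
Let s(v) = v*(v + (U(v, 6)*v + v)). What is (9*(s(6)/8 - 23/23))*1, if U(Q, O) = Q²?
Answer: 1530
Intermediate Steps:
s(v) = v*(v³ + 2*v) (s(v) = v*(v + (v²*v + v)) = v*(v + (v³ + v)) = v*(v + (v + v³)) = v*(v³ + 2*v))
(9*(s(6)/8 - 23/23))*1 = (9*((6²*(2 + 6²))/8 - 23/23))*1 = (9*((36*(2 + 36))*(⅛) - 23*1/23))*1 = (9*((36*38)*(⅛) - 1))*1 = (9*(1368*(⅛) - 1))*1 = (9*(171 - 1))*1 = (9*170)*1 = 1530*1 = 1530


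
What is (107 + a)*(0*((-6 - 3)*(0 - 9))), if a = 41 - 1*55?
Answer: 0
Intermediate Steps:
a = -14 (a = 41 - 55 = -14)
(107 + a)*(0*((-6 - 3)*(0 - 9))) = (107 - 14)*(0*((-6 - 3)*(0 - 9))) = 93*(0*(-9*(-9))) = 93*(0*81) = 93*0 = 0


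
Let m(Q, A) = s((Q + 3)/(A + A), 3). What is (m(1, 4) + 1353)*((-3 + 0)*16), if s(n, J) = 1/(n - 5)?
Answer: -194800/3 ≈ -64933.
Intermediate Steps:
s(n, J) = 1/(-5 + n)
m(Q, A) = 1/(-5 + (3 + Q)/(2*A)) (m(Q, A) = 1/(-5 + (Q + 3)/(A + A)) = 1/(-5 + (3 + Q)/((2*A))) = 1/(-5 + (3 + Q)*(1/(2*A))) = 1/(-5 + (3 + Q)/(2*A)))
(m(1, 4) + 1353)*((-3 + 0)*16) = (2*4/(3 + 1 - 10*4) + 1353)*((-3 + 0)*16) = (2*4/(3 + 1 - 40) + 1353)*(-3*16) = (2*4/(-36) + 1353)*(-48) = (2*4*(-1/36) + 1353)*(-48) = (-2/9 + 1353)*(-48) = (12175/9)*(-48) = -194800/3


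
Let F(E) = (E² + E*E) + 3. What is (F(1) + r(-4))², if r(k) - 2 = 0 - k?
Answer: 121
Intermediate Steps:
r(k) = 2 - k (r(k) = 2 + (0 - k) = 2 - k)
F(E) = 3 + 2*E² (F(E) = (E² + E²) + 3 = 2*E² + 3 = 3 + 2*E²)
(F(1) + r(-4))² = ((3 + 2*1²) + (2 - 1*(-4)))² = ((3 + 2*1) + (2 + 4))² = ((3 + 2) + 6)² = (5 + 6)² = 11² = 121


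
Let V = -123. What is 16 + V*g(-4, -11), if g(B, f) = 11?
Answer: -1337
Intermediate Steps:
16 + V*g(-4, -11) = 16 - 123*11 = 16 - 1353 = -1337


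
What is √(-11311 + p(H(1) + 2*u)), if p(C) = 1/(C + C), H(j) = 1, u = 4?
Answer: I*√407194/6 ≈ 106.35*I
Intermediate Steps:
p(C) = 1/(2*C)
√(-11311 + p(H(1) + 2*u)) = √(-11311 + 1/(2*(1 + 2*4))) = √(-11311 + 1/(2*(1 + 8))) = √(-11311 + (½)/9) = √(-11311 + (½)*(⅑)) = √(-11311 + 1/18) = √(-203597/18) = I*√407194/6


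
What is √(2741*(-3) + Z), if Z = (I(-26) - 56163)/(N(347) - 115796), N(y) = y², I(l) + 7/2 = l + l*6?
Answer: I*√700973904470/9226 ≈ 90.748*I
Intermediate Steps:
I(l) = -7/2 + 7*l (I(l) = -7/2 + (l + l*6) = -7/2 + (l + 6*l) = -7/2 + 7*l)
Z = -112697/9226 (Z = ((-7/2 + 7*(-26)) - 56163)/(347² - 115796) = ((-7/2 - 182) - 56163)/(120409 - 115796) = (-371/2 - 56163)/4613 = -112697/2*1/4613 = -112697/9226 ≈ -12.215)
√(2741*(-3) + Z) = √(2741*(-3) - 112697/9226) = √(-8223 - 112697/9226) = √(-75978095/9226) = I*√700973904470/9226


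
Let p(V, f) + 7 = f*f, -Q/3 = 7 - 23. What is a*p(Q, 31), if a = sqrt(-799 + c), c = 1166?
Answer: 954*sqrt(367) ≈ 18276.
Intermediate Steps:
a = sqrt(367) (a = sqrt(-799 + 1166) = sqrt(367) ≈ 19.157)
Q = 48 (Q = -3*(7 - 23) = -3*(-16) = 48)
p(V, f) = -7 + f**2 (p(V, f) = -7 + f*f = -7 + f**2)
a*p(Q, 31) = sqrt(367)*(-7 + 31**2) = sqrt(367)*(-7 + 961) = sqrt(367)*954 = 954*sqrt(367)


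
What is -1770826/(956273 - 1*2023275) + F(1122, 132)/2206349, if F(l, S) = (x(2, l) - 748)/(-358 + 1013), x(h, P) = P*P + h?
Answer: 29772870347811/17930082688165 ≈ 1.6605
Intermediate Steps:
x(h, P) = h + P**2 (x(h, P) = P**2 + h = h + P**2)
F(l, S) = -746/655 + l**2/655 (F(l, S) = ((2 + l**2) - 748)/(-358 + 1013) = (-746 + l**2)/655 = (-746 + l**2)*(1/655) = -746/655 + l**2/655)
-1770826/(956273 - 1*2023275) + F(1122, 132)/2206349 = -1770826/(956273 - 1*2023275) + (-746/655 + (1/655)*1122**2)/2206349 = -1770826/(956273 - 2023275) + (-746/655 + (1/655)*1258884)*(1/2206349) = -1770826/(-1067002) + (-746/655 + 1258884/655)*(1/2206349) = -1770826*(-1/1067002) + (1258138/655)*(1/2206349) = 20591/12407 + 1258138/1445158595 = 29772870347811/17930082688165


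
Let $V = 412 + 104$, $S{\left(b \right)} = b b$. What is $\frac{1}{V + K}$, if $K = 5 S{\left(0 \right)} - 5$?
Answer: $\frac{1}{511} \approx 0.0019569$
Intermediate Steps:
$S{\left(b \right)} = b^{2}$
$V = 516$
$K = -5$ ($K = 5 \cdot 0^{2} - 5 = 5 \cdot 0 - 5 = 0 - 5 = -5$)
$\frac{1}{V + K} = \frac{1}{516 - 5} = \frac{1}{511}$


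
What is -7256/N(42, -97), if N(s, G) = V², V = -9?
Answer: -7256/81 ≈ -89.580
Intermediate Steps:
N(s, G) = 81 (N(s, G) = (-9)² = 81)
-7256/N(42, -97) = -7256/81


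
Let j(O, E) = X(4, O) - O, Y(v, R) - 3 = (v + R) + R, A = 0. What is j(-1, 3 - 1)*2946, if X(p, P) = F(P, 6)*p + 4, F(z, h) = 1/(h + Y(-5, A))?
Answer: 17676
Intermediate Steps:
Y(v, R) = 3 + v + 2*R (Y(v, R) = 3 + ((v + R) + R) = 3 + ((R + v) + R) = 3 + (v + 2*R) = 3 + v + 2*R)
F(z, h) = 1/(-2 + h) (F(z, h) = 1/(h + (3 - 5 + 2*0)) = 1/(h + (3 - 5 + 0)) = 1/(h - 2) = 1/(-2 + h))
X(p, P) = 4 + p/4 (X(p, P) = p/(-2 + 6) + 4 = p/4 + 4 = 4 + p/4)
j(O, E) = 5 - O (j(O, E) = (4 + (¼)*4) - O = (4 + 1) - O = 5 - O)
j(-1, 3 - 1)*2946 = (5 - 1*(-1))*2946 = (5 + 1)*2946 = 6*2946 = 17676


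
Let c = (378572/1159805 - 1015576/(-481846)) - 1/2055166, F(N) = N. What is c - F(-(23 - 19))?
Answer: 3694852299142397081/574262087865027490 ≈ 6.4341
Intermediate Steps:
c = 1397803947682287121/574262087865027490 (c = (378572*(1/1159805) - 1015576*(-1/481846)) - 1*1/2055166 = (378572/1159805 + 507788/240923) - 1/2055166 = 680141763296/279423700015 - 1/2055166 = 1397803947682287121/574262087865027490 ≈ 2.4341)
c - F(-(23 - 19)) = 1397803947682287121/574262087865027490 - (-1)*(23 - 19) = 1397803947682287121/574262087865027490 - (-1)*4 = 1397803947682287121/574262087865027490 - 1*(-4) = 1397803947682287121/574262087865027490 + 4 = 3694852299142397081/574262087865027490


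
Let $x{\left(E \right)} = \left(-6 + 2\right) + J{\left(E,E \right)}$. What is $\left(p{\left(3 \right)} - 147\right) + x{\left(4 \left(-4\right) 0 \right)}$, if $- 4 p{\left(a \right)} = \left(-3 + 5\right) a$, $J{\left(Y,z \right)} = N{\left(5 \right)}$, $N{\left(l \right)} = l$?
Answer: $- \frac{295}{2} \approx -147.5$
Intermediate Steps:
$J{\left(Y,z \right)} = 5$
$x{\left(E \right)} = 1$ ($x{\left(E \right)} = \left(-6 + 2\right) + 5 = -4 + 5 = 1$)
$p{\left(a \right)} = - \frac{a}{2}$ ($p{\left(a \right)} = - \frac{\left(-3 + 5\right) a}{4} = - \frac{2 a}{4} = - \frac{a}{2}$)
$\left(p{\left(3 \right)} - 147\right) + x{\left(4 \left(-4\right) 0 \right)} = \left(\left(- \frac{1}{2}\right) 3 - 147\right) + 1 = \left(- \frac{3}{2} - 147\right) + 1 = - \frac{297}{2} + 1 = - \frac{295}{2}$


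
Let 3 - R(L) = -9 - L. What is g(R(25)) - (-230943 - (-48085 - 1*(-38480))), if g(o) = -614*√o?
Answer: 221338 - 614*√37 ≈ 2.1760e+5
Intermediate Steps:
R(L) = 12 + L (R(L) = 3 - (-9 - L) = 3 + (9 + L) = 12 + L)
g(R(25)) - (-230943 - (-48085 - 1*(-38480))) = -614*√(12 + 25) - (-230943 - (-48085 - 1*(-38480))) = -614*√37 - (-230943 - (-48085 + 38480)) = -614*√37 - (-230943 - 1*(-9605)) = -614*√37 - (-230943 + 9605) = -614*√37 - 1*(-221338) = -614*√37 + 221338 = 221338 - 614*√37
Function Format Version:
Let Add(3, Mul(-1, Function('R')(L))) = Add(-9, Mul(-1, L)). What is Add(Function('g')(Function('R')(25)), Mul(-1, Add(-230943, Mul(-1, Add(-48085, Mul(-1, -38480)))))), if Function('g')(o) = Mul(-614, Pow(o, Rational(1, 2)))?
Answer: Add(221338, Mul(-614, Pow(37, Rational(1, 2)))) ≈ 2.1760e+5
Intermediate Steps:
Function('R')(L) = Add(12, L) (Function('R')(L) = Add(3, Mul(-1, Add(-9, Mul(-1, L)))) = Add(3, Add(9, L)) = Add(12, L))
Add(Function('g')(Function('R')(25)), Mul(-1, Add(-230943, Mul(-1, Add(-48085, Mul(-1, -38480)))))) = Add(Mul(-614, Pow(Add(12, 25), Rational(1, 2))), Mul(-1, Add(-230943, Mul(-1, Add(-48085, Mul(-1, -38480)))))) = Add(Mul(-614, Pow(37, Rational(1, 2))), Mul(-1, Add(-230943, Mul(-1, Add(-48085, 38480))))) = Add(Mul(-614, Pow(37, Rational(1, 2))), Mul(-1, Add(-230943, Mul(-1, -9605)))) = Add(Mul(-614, Pow(37, Rational(1, 2))), Mul(-1, Add(-230943, 9605))) = Add(Mul(-614, Pow(37, Rational(1, 2))), Mul(-1, -221338)) = Add(Mul(-614, Pow(37, Rational(1, 2))), 221338) = Add(221338, Mul(-614, Pow(37, Rational(1, 2))))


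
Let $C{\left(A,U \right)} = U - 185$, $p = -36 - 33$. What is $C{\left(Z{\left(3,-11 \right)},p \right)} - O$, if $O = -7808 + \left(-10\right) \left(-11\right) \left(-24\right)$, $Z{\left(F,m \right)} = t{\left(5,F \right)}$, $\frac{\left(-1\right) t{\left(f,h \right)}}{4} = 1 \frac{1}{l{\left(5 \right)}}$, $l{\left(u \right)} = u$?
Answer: $10194$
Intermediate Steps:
$t{\left(f,h \right)} = - \frac{4}{5}$ ($t{\left(f,h \right)} = - 4 \cdot 1 \cdot \frac{1}{5} = \left(-4\right) \frac{1}{5} = - \frac{4}{5}$)
$Z{\left(F,m \right)} = - \frac{4}{5}$
$p = -69$ ($p = -36 - 33 = -69$)
$C{\left(A,U \right)} = -185 + U$
$O = -10448$ ($O = -7808 + 110 \left(-24\right) = -7808 - 2640 = -10448$)
$C{\left(Z{\left(3,-11 \right)},p \right)} - O = \left(-185 - 69\right) - -10448 = -254 + 10448 = 10194$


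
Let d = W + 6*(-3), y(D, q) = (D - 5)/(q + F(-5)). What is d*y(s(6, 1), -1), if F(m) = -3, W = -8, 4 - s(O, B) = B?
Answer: -13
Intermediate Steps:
s(O, B) = 4 - B
y(D, q) = (-5 + D)/(-3 + q) (y(D, q) = (D - 5)/(q - 3) = (-5 + D)/(-3 + q))
d = -26 (d = -8 + 6*(-3) = -8 - 18 = -26)
d*y(s(6, 1), -1) = -26*(-5 + (4 - 1*1))/(-3 - 1) = -26*(-5 + (4 - 1))/(-4) = -(-13)*(-5 + 3)/2 = -(-13)*(-2)/2 = -26*½ = -13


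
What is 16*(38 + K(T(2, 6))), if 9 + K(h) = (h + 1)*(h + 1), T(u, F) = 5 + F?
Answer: 2768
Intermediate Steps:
K(h) = -9 + (1 + h)² (K(h) = -9 + (h + 1)*(h + 1) = -9 + (1 + h)*(1 + h) = -9 + (1 + h)²)
16*(38 + K(T(2, 6))) = 16*(38 + (-9 + (1 + (5 + 6))²)) = 16*(38 + (-9 + (1 + 11)²)) = 16*(38 + (-9 + 12²)) = 16*(38 + (-9 + 144)) = 16*(38 + 135) = 16*173 = 2768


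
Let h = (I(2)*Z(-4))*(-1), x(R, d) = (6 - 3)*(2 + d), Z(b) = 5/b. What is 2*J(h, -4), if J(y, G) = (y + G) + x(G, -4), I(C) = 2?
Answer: -15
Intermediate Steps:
x(R, d) = 6 + 3*d (x(R, d) = 3*(2 + d) = 6 + 3*d)
h = 5/2 (h = (2*(5/(-4)))*(-1) = (2*(5*(-¼)))*(-1) = (2*(-5/4))*(-1) = -5/2*(-1) = 5/2 ≈ 2.5000)
J(y, G) = -6 + G + y (J(y, G) = (y + G) + (6 + 3*(-4)) = (G + y) + (6 - 12) = (G + y) - 6 = -6 + G + y)
2*J(h, -4) = 2*(-6 - 4 + 5/2) = 2*(-15/2) = -15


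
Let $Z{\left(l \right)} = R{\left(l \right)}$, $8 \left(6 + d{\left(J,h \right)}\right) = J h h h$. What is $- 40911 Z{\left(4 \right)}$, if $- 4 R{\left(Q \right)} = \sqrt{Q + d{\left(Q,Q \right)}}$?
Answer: $\frac{40911 \sqrt{30}}{4} \approx 56020.0$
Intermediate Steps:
$d{\left(J,h \right)} = -6 + \frac{J h^{3}}{8}$ ($d{\left(J,h \right)} = -6 + \frac{J h h h}{8} = -6 + \frac{J h^{2} h}{8} = -6 + \frac{J h^{3}}{8}$)
$R{\left(Q \right)} = - \frac{\sqrt{-6 + Q + \frac{Q^{4}}{8}}}{4}$ ($R{\left(Q \right)} = - \frac{\sqrt{Q + \left(-6 + \frac{Q Q^{3}}{8}\right)}}{4} = - \frac{\sqrt{Q + \left(-6 + \frac{Q^{4}}{8}\right)}}{4} = - \frac{\sqrt{-6 + Q + \frac{Q^{4}}{8}}}{4}$)
$Z{\left(l \right)} = - \frac{\sqrt{-96 + 2 l^{4} + 16 l}}{16}$
$- 40911 Z{\left(4 \right)} = - 40911 \left(- \frac{\sqrt{-96 + 2 \cdot 4^{4} + 16 \cdot 4}}{16}\right) = - 40911 \left(- \frac{\sqrt{-96 + 2 \cdot 256 + 64}}{16}\right) = - 40911 \left(- \frac{\sqrt{-96 + 512 + 64}}{16}\right) = - 40911 \left(- \frac{\sqrt{480}}{16}\right) = - 40911 \left(- \frac{4 \sqrt{30}}{16}\right) = - 40911 \left(- \frac{\sqrt{30}}{4}\right) = \frac{40911 \sqrt{30}}{4}$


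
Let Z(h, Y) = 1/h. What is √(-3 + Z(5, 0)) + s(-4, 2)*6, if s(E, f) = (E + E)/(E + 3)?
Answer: 48 + I*√70/5 ≈ 48.0 + 1.6733*I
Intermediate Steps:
s(E, f) = 2*E/(3 + E) (s(E, f) = (2*E)/(3 + E) = 2*E/(3 + E))
√(-3 + Z(5, 0)) + s(-4, 2)*6 = √(-3 + 1/5) + (2*(-4)/(3 - 4))*6 = √(-3 + ⅕) + (2*(-4)/(-1))*6 = √(-14/5) + (2*(-4)*(-1))*6 = I*√70/5 + 8*6 = I*√70/5 + 48 = 48 + I*√70/5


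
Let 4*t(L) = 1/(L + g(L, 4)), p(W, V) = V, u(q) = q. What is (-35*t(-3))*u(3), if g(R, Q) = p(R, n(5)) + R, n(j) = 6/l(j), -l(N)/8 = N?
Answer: 175/41 ≈ 4.2683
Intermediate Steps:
l(N) = -8*N
n(j) = -3/(4*j) (n(j) = 6/((-8*j)) = 6*(-1/(8*j)) = -3/(4*j))
g(R, Q) = -3/20 + R (g(R, Q) = -3/4/5 + R = -3/4*1/5 + R = -3/20 + R)
t(L) = 1/(4*(-3/20 + 2*L)) (t(L) = 1/(4*(L + (-3/20 + L))) = 1/(4*(-3/20 + 2*L)))
(-35*t(-3))*u(3) = -175/(-3 + 40*(-3))*3 = -175/(-3 - 120)*3 = -175/(-123)*3 = -175*(-1)/123*3 = -35*(-5/123)*3 = (175/123)*3 = 175/41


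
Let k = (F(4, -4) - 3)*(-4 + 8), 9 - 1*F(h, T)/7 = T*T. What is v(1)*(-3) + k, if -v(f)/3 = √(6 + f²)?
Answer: -208 + 9*√7 ≈ -184.19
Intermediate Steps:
F(h, T) = 63 - 7*T² (F(h, T) = 63 - 7*T*T = 63 - 7*T²)
k = -208 (k = ((63 - 7*(-4)²) - 3)*(-4 + 8) = ((63 - 7*16) - 3)*4 = ((63 - 112) - 3)*4 = (-49 - 3)*4 = -52*4 = -208)
v(f) = -3*√(6 + f²)
v(1)*(-3) + k = -3*√(6 + 1²)*(-3) - 208 = -3*√(6 + 1)*(-3) - 208 = -3*√7*(-3) - 208 = 9*√7 - 208 = -208 + 9*√7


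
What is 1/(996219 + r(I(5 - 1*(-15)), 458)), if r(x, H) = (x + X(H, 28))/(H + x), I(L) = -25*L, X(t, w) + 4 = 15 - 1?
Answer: 3/2988692 ≈ 1.0038e-6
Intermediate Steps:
X(t, w) = 10 (X(t, w) = -4 + (15 - 1) = -4 + 14 = 10)
r(x, H) = (10 + x)/(H + x) (r(x, H) = (x + 10)/(H + x) = (10 + x)/(H + x))
1/(996219 + r(I(5 - 1*(-15)), 458)) = 1/(996219 + (10 - 25*(5 - 1*(-15)))/(458 - 25*(5 - 1*(-15)))) = 1/(996219 + (10 - 25*(5 + 15))/(458 - 25*(5 + 15))) = 1/(996219 + (10 - 25*20)/(458 - 25*20)) = 1/(996219 + (10 - 500)/(458 - 500)) = 1/(996219 - 490/(-42)) = 1/(996219 - 1/42*(-490)) = 1/(996219 + 35/3) = 1/(2988692/3) = 3/2988692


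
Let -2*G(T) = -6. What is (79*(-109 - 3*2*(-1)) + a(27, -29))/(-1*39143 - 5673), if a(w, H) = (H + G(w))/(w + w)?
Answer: 13732/75627 ≈ 0.18158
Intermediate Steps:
G(T) = 3 (G(T) = -1/2*(-6) = 3)
a(w, H) = (3 + H)/(2*w) (a(w, H) = (H + 3)/(w + w) = (3 + H)/((2*w)) = (3 + H)*(1/(2*w)) = (3 + H)/(2*w))
(79*(-109 - 3*2*(-1)) + a(27, -29))/(-1*39143 - 5673) = (79*(-109 - 3*2*(-1)) + (1/2)*(3 - 29)/27)/(-1*39143 - 5673) = (79*(-109 - 6*(-1)) + (1/2)*(1/27)*(-26))/(-39143 - 5673) = (79*(-109 + 6) - 13/27)/(-44816) = (79*(-103) - 13/27)*(-1/44816) = (-8137 - 13/27)*(-1/44816) = -219712/27*(-1/44816) = 13732/75627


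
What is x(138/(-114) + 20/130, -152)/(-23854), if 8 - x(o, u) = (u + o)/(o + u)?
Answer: -7/23854 ≈ -0.00029345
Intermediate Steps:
x(o, u) = 7 (x(o, u) = 8 - (u + o)/(o + u) = 8 - (o + u)/(o + u) = 8 - 1*1 = 8 - 1 = 7)
x(138/(-114) + 20/130, -152)/(-23854) = 7/(-23854) = 7*(-1/23854) = -7/23854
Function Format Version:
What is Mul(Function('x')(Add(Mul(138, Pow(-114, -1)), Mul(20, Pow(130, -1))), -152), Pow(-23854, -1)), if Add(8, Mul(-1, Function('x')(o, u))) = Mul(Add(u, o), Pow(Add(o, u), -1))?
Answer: Rational(-7, 23854) ≈ -0.00029345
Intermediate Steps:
Function('x')(o, u) = 7 (Function('x')(o, u) = Add(8, Mul(-1, Mul(Add(u, o), Pow(Add(o, u), -1)))) = Add(8, Mul(-1, Mul(Add(o, u), Pow(Add(o, u), -1)))) = Add(8, Mul(-1, 1)) = Add(8, -1) = 7)
Mul(Function('x')(Add(Mul(138, Pow(-114, -1)), Mul(20, Pow(130, -1))), -152), Pow(-23854, -1)) = Mul(7, Pow(-23854, -1)) = Mul(7, Rational(-1, 23854)) = Rational(-7, 23854)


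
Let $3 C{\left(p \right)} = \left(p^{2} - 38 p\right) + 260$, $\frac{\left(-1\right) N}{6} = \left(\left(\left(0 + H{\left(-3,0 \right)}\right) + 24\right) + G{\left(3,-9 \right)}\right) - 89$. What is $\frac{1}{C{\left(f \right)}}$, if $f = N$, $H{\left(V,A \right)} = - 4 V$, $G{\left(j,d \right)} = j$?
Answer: $\frac{3}{78860} \approx 3.8042 \cdot 10^{-5}$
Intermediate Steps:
$N = 300$ ($N = - 6 \left(\left(\left(\left(0 - -12\right) + 24\right) + 3\right) - 89\right) = - 6 \left(\left(\left(\left(0 + 12\right) + 24\right) + 3\right) - 89\right) = - 6 \left(\left(\left(12 + 24\right) + 3\right) - 89\right) = - 6 \left(\left(36 + 3\right) - 89\right) = - 6 \left(39 - 89\right) = \left(-6\right) \left(-50\right) = 300$)
$f = 300$
$C{\left(p \right)} = \frac{260}{3} - \frac{38 p}{3} + \frac{p^{2}}{3}$ ($C{\left(p \right)} = \frac{\left(p^{2} - 38 p\right) + 260}{3} = \frac{260 + p^{2} - 38 p}{3} = \frac{260}{3} - \frac{38 p}{3} + \frac{p^{2}}{3}$)
$\frac{1}{C{\left(f \right)}} = \frac{1}{\frac{260}{3} - 3800 + \frac{300^{2}}{3}} = \frac{1}{\frac{260}{3} - 3800 + \frac{1}{3} \cdot 90000} = \frac{1}{\frac{260}{3} - 3800 + 30000} = \frac{1}{\frac{78860}{3}} = \frac{3}{78860}$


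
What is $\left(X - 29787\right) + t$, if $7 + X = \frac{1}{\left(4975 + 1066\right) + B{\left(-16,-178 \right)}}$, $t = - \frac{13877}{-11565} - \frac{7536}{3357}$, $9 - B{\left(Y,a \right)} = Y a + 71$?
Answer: $- \frac{402421871821394}{13506335595} \approx -29795.0$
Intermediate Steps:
$B{\left(Y,a \right)} = -62 - Y a$ ($B{\left(Y,a \right)} = 9 - \left(Y a + 71\right) = 9 - \left(71 + Y a\right) = -62 - Y a$)
$t = - \frac{4507639}{4313745}$ ($t = \left(-13877\right) \left(- \frac{1}{11565}\right) - \frac{2512}{1119} = \frac{13877}{11565} - \frac{2512}{1119} = - \frac{4507639}{4313745} \approx -1.0449$)
$X = - \frac{21916}{3131}$ ($X = -7 + \frac{1}{\left(4975 + 1066\right) - \left(62 - -2848\right)} = -7 + \frac{1}{6041 - 2910} = -7 + \frac{1}{3131} = - \frac{21916}{3131} \approx -6.9997$)
$\left(X - 29787\right) + t = \left(- \frac{21916}{3131} - 29787\right) - \frac{4507639}{4313745} = - \frac{93285013}{3131} - \frac{4507639}{4313745} = - \frac{402421871821394}{13506335595}$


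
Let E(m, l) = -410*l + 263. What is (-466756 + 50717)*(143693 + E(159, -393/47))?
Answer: -2881927947418/47 ≈ -6.1318e+10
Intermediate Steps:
E(m, l) = 263 - 410*l
(-466756 + 50717)*(143693 + E(159, -393/47)) = (-466756 + 50717)*(143693 + (263 - (-161130)/47)) = -416039*(143693 + (263 - (-161130)/47)) = -416039*(143693 + (263 - 410*(-393/47))) = -416039*(143693 + (263 + 161130/47)) = -416039*(143693 + 173491/47) = -416039*6927062/47 = -2881927947418/47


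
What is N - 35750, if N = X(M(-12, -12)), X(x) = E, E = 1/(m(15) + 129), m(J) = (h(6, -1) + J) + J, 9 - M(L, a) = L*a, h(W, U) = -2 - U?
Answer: -5648499/158 ≈ -35750.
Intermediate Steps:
M(L, a) = 9 - L*a
m(J) = -1 + 2*J (m(J) = ((-2 - 1*(-1)) + J) + J = ((-2 + 1) + J) + J = (-1 + J) + J = -1 + 2*J)
E = 1/158 (E = 1/((-1 + 2*15) + 129) = 1/((-1 + 30) + 129) = 1/(29 + 129) = 1/158 ≈ 0.0063291)
X(x) = 1/158
N = 1/158 ≈ 0.0063291
N - 35750 = 1/158 - 35750 = -5648499/158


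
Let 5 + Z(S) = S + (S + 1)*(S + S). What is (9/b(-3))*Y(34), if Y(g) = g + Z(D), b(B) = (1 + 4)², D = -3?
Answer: 342/25 ≈ 13.680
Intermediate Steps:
b(B) = 25 (b(B) = 5² = 25)
Z(S) = -5 + S + 2*S*(1 + S) (Z(S) = -5 + (S + (S + 1)*(S + S)) = -5 + (S + (1 + S)*(2*S)) = -5 + (S + 2*S*(1 + S)) = -5 + S + 2*S*(1 + S))
Y(g) = 4 + g (Y(g) = g + (-5 + 2*(-3)² + 3*(-3)) = g + (-5 + 2*9 - 9) = g + (-5 + 18 - 9) = g + 4 = 4 + g)
(9/b(-3))*Y(34) = (9/25)*(4 + 34) = (9*(1/25))*38 = (9/25)*38 = 342/25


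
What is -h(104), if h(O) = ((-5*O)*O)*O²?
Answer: 584929280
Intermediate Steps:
h(O) = -5*O⁴ (h(O) = (-5*O²)*O² = -5*O⁴)
-h(104) = -(-5)*104⁴ = -(-5)*116985856 = -1*(-584929280) = 584929280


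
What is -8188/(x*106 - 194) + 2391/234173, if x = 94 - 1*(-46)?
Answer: -941194969/1714848879 ≈ -0.54885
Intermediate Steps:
x = 140 (x = 94 + 46 = 140)
-8188/(x*106 - 194) + 2391/234173 = -8188/(140*106 - 194) + 2391/234173 = -8188/(14840 - 194) + 2391*(1/234173) = -8188/14646 + 2391/234173 = -8188*1/14646 + 2391/234173 = -4094/7323 + 2391/234173 = -941194969/1714848879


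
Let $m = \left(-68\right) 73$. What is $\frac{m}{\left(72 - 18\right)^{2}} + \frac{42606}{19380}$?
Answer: $\frac{1168199}{2354670} \approx 0.49612$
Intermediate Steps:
$m = -4964$
$\frac{m}{\left(72 - 18\right)^{2}} + \frac{42606}{19380} = - \frac{4964}{\left(72 - 18\right)^{2}} + \frac{42606}{19380} = - \frac{4964}{54^{2}} + 42606 \cdot \frac{1}{19380} = - \frac{4964}{2916} + \frac{7101}{3230} = \left(-4964\right) \frac{1}{2916} + \frac{7101}{3230} = - \frac{1241}{729} + \frac{7101}{3230} = \frac{1168199}{2354670}$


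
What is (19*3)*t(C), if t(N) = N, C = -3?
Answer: -171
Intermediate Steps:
(19*3)*t(C) = (19*3)*(-3) = 57*(-3) = -171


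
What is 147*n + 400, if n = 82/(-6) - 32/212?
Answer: -86453/53 ≈ -1631.2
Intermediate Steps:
n = -2197/159 (n = 82*(-⅙) - 32*1/212 = -41/3 - 8/53 = -2197/159 ≈ -13.818)
147*n + 400 = 147*(-2197/159) + 400 = -107653/53 + 400 = -86453/53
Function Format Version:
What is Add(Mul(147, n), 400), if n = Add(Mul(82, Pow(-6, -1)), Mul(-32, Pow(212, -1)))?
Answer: Rational(-86453, 53) ≈ -1631.2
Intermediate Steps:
n = Rational(-2197, 159) (n = Add(Mul(82, Rational(-1, 6)), Mul(-32, Rational(1, 212))) = Add(Rational(-41, 3), Rational(-8, 53)) = Rational(-2197, 159) ≈ -13.818)
Add(Mul(147, n), 400) = Add(Mul(147, Rational(-2197, 159)), 400) = Add(Rational(-107653, 53), 400) = Rational(-86453, 53)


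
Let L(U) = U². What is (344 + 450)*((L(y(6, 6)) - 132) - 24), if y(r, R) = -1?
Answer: -123070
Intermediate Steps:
(344 + 450)*((L(y(6, 6)) - 132) - 24) = (344 + 450)*(((-1)² - 132) - 24) = 794*((1 - 132) - 24) = 794*(-131 - 24) = 794*(-155) = -123070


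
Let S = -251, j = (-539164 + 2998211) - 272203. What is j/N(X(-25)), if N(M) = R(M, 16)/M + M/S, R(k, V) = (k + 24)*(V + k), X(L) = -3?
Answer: -274448922/11419 ≈ -24034.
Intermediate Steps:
j = 2186844 (j = 2459047 - 272203 = 2186844)
R(k, V) = (24 + k)*(V + k)
N(M) = -M/251 + (384 + M² + 40*M)/M (N(M) = (M² + 24*16 + 24*M + 16*M)/M + M/(-251) = (M² + 384 + 24*M + 16*M)/M + M*(-1/251) = (384 + M² + 40*M)/M - M/251 = -M/251 + (384 + M² + 40*M)/M)
j/N(X(-25)) = 2186844/(40 + 384/(-3) + (250/251)*(-3)) = 2186844/(40 + 384*(-⅓) - 750/251) = 2186844/(40 - 128 - 750/251) = 2186844/(-22838/251) = 2186844*(-251/22838) = -274448922/11419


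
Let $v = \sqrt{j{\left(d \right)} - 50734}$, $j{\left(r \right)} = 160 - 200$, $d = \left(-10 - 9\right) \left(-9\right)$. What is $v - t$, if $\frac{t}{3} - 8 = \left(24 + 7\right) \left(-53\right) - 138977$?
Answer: $421836 + i \sqrt{50774} \approx 4.2184 \cdot 10^{5} + 225.33 i$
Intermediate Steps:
$d = 171$ ($d = \left(-19\right) \left(-9\right) = 171$)
$j{\left(r \right)} = -40$
$v = i \sqrt{50774}$ ($v = \sqrt{-40 - 50734} = \sqrt{-50774} = i \sqrt{50774} \approx 225.33 i$)
$t = -421836$ ($t = 24 + 3 \left(\left(24 + 7\right) \left(-53\right) - 138977\right) = 24 + 3 \left(31 \left(-53\right) - 138977\right) = 24 + 3 \left(-1643 - 138977\right) = 24 + 3 \left(-140620\right) = 24 - 421860 = -421836$)
$v - t = i \sqrt{50774} - -421836 = i \sqrt{50774} + 421836 = 421836 + i \sqrt{50774}$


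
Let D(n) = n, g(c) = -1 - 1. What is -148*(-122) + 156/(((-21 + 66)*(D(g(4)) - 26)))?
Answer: 1895867/105 ≈ 18056.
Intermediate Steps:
g(c) = -2
-148*(-122) + 156/(((-21 + 66)*(D(g(4)) - 26))) = -148*(-122) + 156/(((-21 + 66)*(-2 - 26))) = 18056 + 156/((45*(-28))) = 18056 + 156/(-1260) = 18056 + 156*(-1/1260) = 18056 - 13/105 = 1895867/105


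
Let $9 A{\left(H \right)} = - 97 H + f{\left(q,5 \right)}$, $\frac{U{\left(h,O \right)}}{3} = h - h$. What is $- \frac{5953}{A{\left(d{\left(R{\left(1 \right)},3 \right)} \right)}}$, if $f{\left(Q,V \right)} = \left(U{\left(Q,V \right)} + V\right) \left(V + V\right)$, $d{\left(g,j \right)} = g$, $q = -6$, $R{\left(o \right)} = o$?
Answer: $\frac{53577}{47} \approx 1139.9$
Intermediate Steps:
$U{\left(h,O \right)} = 0$ ($U{\left(h,O \right)} = 3 \left(h - h\right) = 3 \cdot 0 = 0$)
$f{\left(Q,V \right)} = 2 V^{2}$ ($f{\left(Q,V \right)} = \left(0 + V\right) \left(V + V\right) = V 2 V = 2 V^{2}$)
$A{\left(H \right)} = \frac{50}{9} - \frac{97 H}{9}$ ($A{\left(H \right)} = \frac{- 97 H + 2 \cdot 5^{2}}{9} = \frac{- 97 H + 2 \cdot 25}{9} = \frac{- 97 H + 50}{9} = \frac{50 - 97 H}{9} = \frac{50}{9} - \frac{97 H}{9}$)
$- \frac{5953}{A{\left(d{\left(R{\left(1 \right)},3 \right)} \right)}} = - \frac{5953}{\frac{50}{9} - \frac{97}{9}} = - \frac{5953}{- \frac{47}{9}} = \left(-5953\right) \left(- \frac{9}{47}\right) = \frac{53577}{47}$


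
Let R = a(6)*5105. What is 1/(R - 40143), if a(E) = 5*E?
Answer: 1/113007 ≈ 8.8490e-6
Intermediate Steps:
R = 153150 (R = (5*6)*5105 = 30*5105 = 153150)
1/(R - 40143) = 1/(153150 - 40143) = 1/113007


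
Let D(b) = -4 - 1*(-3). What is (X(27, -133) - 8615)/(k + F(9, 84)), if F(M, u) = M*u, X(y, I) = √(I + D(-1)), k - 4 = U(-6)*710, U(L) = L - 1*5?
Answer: 1723/1410 - I*√134/7050 ≈ 1.222 - 0.001642*I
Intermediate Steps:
D(b) = -1 (D(b) = -4 + 3 = -1)
U(L) = -5 + L (U(L) = L - 5 = -5 + L)
k = -7806 (k = 4 + (-5 - 6)*710 = 4 - 11*710 = 4 - 7810 = -7806)
X(y, I) = √(-1 + I) (X(y, I) = √(I - 1) = √(-1 + I))
(X(27, -133) - 8615)/(k + F(9, 84)) = (√(-1 - 133) - 8615)/(-7806 + 9*84) = (√(-134) - 8615)/(-7806 + 756) = (I*√134 - 8615)/(-7050) = (-8615 + I*√134)*(-1/7050) = 1723/1410 - I*√134/7050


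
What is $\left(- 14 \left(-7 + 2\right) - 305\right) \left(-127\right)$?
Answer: $29845$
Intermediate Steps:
$\left(- 14 \left(-7 + 2\right) - 305\right) \left(-127\right) = \left(- 14 \left(-5\right) - 305\right) \left(-127\right) = \left(\left(-1\right) \left(-70\right) - 305\right) \left(-127\right) = \left(70 - 305\right) \left(-127\right) = \left(-235\right) \left(-127\right) = 29845$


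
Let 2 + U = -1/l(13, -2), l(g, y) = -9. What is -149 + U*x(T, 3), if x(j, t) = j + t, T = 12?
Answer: -532/3 ≈ -177.33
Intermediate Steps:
U = -17/9 (U = -2 - 1/(-9) = -2 - 1*(-⅑) = -2 + ⅑ = -17/9 ≈ -1.8889)
-149 + U*x(T, 3) = -149 - 17*(12 + 3)/9 = -149 - 17/9*15 = -149 - 85/3 = -532/3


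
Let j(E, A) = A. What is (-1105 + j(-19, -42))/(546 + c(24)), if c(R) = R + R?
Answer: -1147/594 ≈ -1.9310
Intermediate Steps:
c(R) = 2*R
(-1105 + j(-19, -42))/(546 + c(24)) = (-1105 - 42)/(546 + 2*24) = -1147/(546 + 48) = -1147/594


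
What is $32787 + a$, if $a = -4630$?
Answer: $28157$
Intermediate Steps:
$32787 + a = 32787 - 4630 = 28157$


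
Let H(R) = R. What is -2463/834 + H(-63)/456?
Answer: -65315/21128 ≈ -3.0914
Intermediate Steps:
-2463/834 + H(-63)/456 = -2463/834 - 63/456 = -2463*1/834 - 63*1/456 = -821/278 - 21/152 = -65315/21128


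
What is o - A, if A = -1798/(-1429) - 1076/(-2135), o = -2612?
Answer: -7974366314/3050915 ≈ -2613.8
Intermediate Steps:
A = 5376334/3050915 (A = -1798*(-1/1429) - 1076*(-1/2135) = 1798/1429 + 1076/2135 = 5376334/3050915 ≈ 1.7622)
o - A = -2612 - 1*5376334/3050915 = -2612 - 5376334/3050915 = -7974366314/3050915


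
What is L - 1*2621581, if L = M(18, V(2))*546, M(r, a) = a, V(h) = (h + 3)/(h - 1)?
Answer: -2618851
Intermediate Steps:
V(h) = (3 + h)/(-1 + h)
L = 2730 (L = ((3 + 2)/(-1 + 2))*546 = (5/1)*546 = (1*5)*546 = 5*546 = 2730)
L - 1*2621581 = 2730 - 1*2621581 = 2730 - 2621581 = -2618851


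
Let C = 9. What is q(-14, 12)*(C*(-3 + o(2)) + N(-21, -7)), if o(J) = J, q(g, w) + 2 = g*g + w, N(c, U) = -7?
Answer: -3296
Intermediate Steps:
q(g, w) = -2 + w + g² (q(g, w) = -2 + (g*g + w) = -2 + (g² + w) = -2 + (w + g²) = -2 + w + g²)
q(-14, 12)*(C*(-3 + o(2)) + N(-21, -7)) = (-2 + 12 + (-14)²)*(9*(-3 + 2) - 7) = (-2 + 12 + 196)*(9*(-1) - 7) = 206*(-9 - 7) = 206*(-16) = -3296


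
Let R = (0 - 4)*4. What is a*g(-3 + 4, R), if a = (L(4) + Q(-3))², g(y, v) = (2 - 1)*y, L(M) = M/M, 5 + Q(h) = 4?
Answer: 0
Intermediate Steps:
Q(h) = -1 (Q(h) = -5 + 4 = -1)
L(M) = 1
R = -16 (R = -4*4 = -16)
g(y, v) = y (g(y, v) = 1*y = y)
a = 0 (a = (1 - 1)² = 0² = 0)
a*g(-3 + 4, R) = 0*(-3 + 4) = 0*1 = 0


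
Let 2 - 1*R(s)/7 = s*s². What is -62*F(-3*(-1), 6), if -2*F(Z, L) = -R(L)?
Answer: 46438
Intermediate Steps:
R(s) = 14 - 7*s³ (R(s) = 14 - 7*s*s² = 14 - 7*s³)
F(Z, L) = 7 - 7*L³/2 (F(Z, L) = -(-1)*(14 - 7*L³)/2 = -(-14 + 7*L³)/2 = 7 - 7*L³/2)
-62*F(-3*(-1), 6) = -62*(7 - 7/2*6³) = -62*(7 - 7/2*216) = -62*(7 - 756) = -62*(-749) = 46438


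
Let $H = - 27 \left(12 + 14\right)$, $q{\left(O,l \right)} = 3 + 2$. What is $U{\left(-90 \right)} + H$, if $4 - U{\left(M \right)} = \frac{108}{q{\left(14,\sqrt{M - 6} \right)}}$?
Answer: $- \frac{3598}{5} \approx -719.6$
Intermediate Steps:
$q{\left(O,l \right)} = 5$
$H = -702$ ($H = \left(-27\right) 26 = -702$)
$U{\left(M \right)} = - \frac{88}{5}$ ($U{\left(M \right)} = 4 - \frac{108}{5} = - \frac{88}{5}$)
$U{\left(-90 \right)} + H = - \frac{88}{5} - 702 = - \frac{3598}{5}$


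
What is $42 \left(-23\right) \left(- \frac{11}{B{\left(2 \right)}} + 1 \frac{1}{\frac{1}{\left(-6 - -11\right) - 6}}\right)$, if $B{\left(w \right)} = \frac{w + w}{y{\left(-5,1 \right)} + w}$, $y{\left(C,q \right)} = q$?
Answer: $\frac{17871}{2} \approx 8935.5$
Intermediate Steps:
$B{\left(w \right)} = \frac{2 w}{1 + w}$ ($B{\left(w \right)} = \frac{w + w}{1 + w} = \frac{2 w}{1 + w}$)
$42 \left(-23\right) \left(- \frac{11}{B{\left(2 \right)}} + 1 \frac{1}{\frac{1}{\left(-6 - -11\right) - 6}}\right) = 42 \left(-23\right) \left(- \frac{11}{2 \cdot 2 \frac{1}{1 + 2}} + 1 \frac{1}{\frac{1}{\left(-6 - -11\right) - 6}}\right) = - 966 \left(- \frac{11}{2 \cdot 2 \cdot \frac{1}{3}} + 1 \frac{1}{\frac{1}{\left(-6 + 11\right) - 6}}\right) = - 966 \left(- \frac{11}{2 \cdot 2 \cdot \frac{1}{3}} + 1 \frac{1}{\frac{1}{5 - 6}}\right) = - 966 \left(- \frac{11}{\frac{4}{3}} + 1 \frac{1}{\frac{1}{-1}}\right) = - 966 \left(\left(-11\right) \frac{3}{4} + 1 \frac{1}{-1}\right) = - 966 \left(- \frac{33}{4} + 1 \left(-1\right)\right) = - 966 \left(- \frac{33}{4} - 1\right) = \left(-966\right) \left(- \frac{37}{4}\right) = \frac{17871}{2}$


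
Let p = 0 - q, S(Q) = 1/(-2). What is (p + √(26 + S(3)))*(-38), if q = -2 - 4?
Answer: -228 - 19*√102 ≈ -419.89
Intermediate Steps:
S(Q) = -½
q = -6
p = 6 (p = 0 - 1*(-6) = 0 + 6 = 6)
(p + √(26 + S(3)))*(-38) = (6 + √(26 - ½))*(-38) = (6 + √(51/2))*(-38) = (6 + √102/2)*(-38) = -228 - 19*√102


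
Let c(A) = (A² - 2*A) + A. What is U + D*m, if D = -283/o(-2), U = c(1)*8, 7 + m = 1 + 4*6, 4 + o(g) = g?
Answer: 849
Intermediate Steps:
o(g) = -4 + g
m = 18 (m = -7 + (1 + 4*6) = -7 + (1 + 24) = -7 + 25 = 18)
c(A) = A² - A
U = 0 (U = (1*(-1 + 1))*8 = (1*0)*8 = 0*8 = 0)
D = 283/6 (D = -283/(-4 - 2) = -283/(-6) = -283*(-⅙) = 283/6 ≈ 47.167)
U + D*m = 0 + (283/6)*18 = 0 + 849 = 849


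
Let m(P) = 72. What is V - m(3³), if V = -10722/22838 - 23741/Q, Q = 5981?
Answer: -5220549428/68297039 ≈ -76.439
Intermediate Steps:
V = -303162620/68297039 (V = -10722/22838 - 23741/5981 = -10722*1/22838 - 23741*1/5981 = -5361/11419 - 23741/5981 = -303162620/68297039 ≈ -4.4389)
V - m(3³) = -303162620/68297039 - 1*72 = -303162620/68297039 - 72 = -5220549428/68297039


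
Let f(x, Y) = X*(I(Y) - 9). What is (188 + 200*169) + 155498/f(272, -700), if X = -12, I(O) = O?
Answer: 144662701/4254 ≈ 34006.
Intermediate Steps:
f(x, Y) = 108 - 12*Y (f(x, Y) = -12*(Y - 9) = -12*(-9 + Y) = 108 - 12*Y)
(188 + 200*169) + 155498/f(272, -700) = (188 + 200*169) + 155498/(108 - 12*(-700)) = (188 + 33800) + 155498/(108 + 8400) = 33988 + 155498/8508 = 33988 + 155498*(1/8508) = 33988 + 77749/4254 = 144662701/4254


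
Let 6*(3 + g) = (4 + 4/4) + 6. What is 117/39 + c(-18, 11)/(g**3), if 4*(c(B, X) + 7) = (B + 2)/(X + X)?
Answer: 28383/3773 ≈ 7.5227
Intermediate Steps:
c(B, X) = -7 + (2 + B)/(8*X) (c(B, X) = -7 + ((B + 2)/(X + X))/4 = -7 + ((2 + B)/((2*X)))/4 = -7 + ((2 + B)*(1/(2*X)))/4 = -7 + ((2 + B)/(2*X))/4 = -7 + (2 + B)/(8*X))
g = -7/6 (g = -3 + ((4 + 4/4) + 6)/6 = -3 + ((4 + 4*(1/4)) + 6)/6 = -3 + ((4 + 1) + 6)/6 = -3 + (5 + 6)/6 = -3 + (1/6)*11 = -3 + 11/6 = -7/6 ≈ -1.1667)
117/39 + c(-18, 11)/(g**3) = 117/39 + ((1/8)*(2 - 18 - 56*11)/11)/((-7/6)**3) = 117*(1/39) + ((1/8)*(1/11)*(2 - 18 - 616))/(-343/216) = 3 + ((1/8)*(1/11)*(-632))*(-216/343) = 3 - 79/11*(-216/343) = 3 + 17064/3773 = 28383/3773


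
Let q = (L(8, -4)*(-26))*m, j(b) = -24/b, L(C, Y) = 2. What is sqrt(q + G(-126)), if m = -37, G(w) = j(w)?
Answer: 2*sqrt(212142)/21 ≈ 43.866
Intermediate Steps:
G(w) = -24/w
q = 1924 (q = (2*(-26))*(-37) = -52*(-37) = 1924)
sqrt(q + G(-126)) = sqrt(1924 - 24/(-126)) = sqrt(1924 - 24*(-1/126)) = sqrt(1924 + 4/21) = sqrt(40408/21) = 2*sqrt(212142)/21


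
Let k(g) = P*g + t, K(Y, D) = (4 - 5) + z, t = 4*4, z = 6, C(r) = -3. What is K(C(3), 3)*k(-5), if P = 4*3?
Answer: -220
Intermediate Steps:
t = 16
K(Y, D) = 5 (K(Y, D) = (4 - 5) + 6 = -1 + 6 = 5)
P = 12
k(g) = 16 + 12*g (k(g) = 12*g + 16 = 16 + 12*g)
K(C(3), 3)*k(-5) = 5*(16 + 12*(-5)) = 5*(16 - 60) = 5*(-44) = -220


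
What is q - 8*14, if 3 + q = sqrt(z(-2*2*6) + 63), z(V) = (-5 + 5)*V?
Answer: -115 + 3*sqrt(7) ≈ -107.06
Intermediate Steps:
z(V) = 0 (z(V) = 0*V = 0)
q = -3 + 3*sqrt(7) (q = -3 + sqrt(0 + 63) = -3 + sqrt(63) = -3 + 3*sqrt(7) ≈ 4.9373)
q - 8*14 = (-3 + 3*sqrt(7)) - 8*14 = (-3 + 3*sqrt(7)) - 112 = -115 + 3*sqrt(7)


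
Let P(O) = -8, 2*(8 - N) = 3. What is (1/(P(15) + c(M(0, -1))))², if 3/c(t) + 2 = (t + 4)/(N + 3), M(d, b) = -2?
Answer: 1156/108241 ≈ 0.010680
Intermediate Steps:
N = 13/2 (N = 8 - ½*3 = 8 - 3/2 = 13/2 ≈ 6.5000)
c(t) = 3/(-30/19 + 2*t/19) (c(t) = 3/(-2 + (t + 4)/(13/2 + 3)) = 3/(-2 + (4 + t)/(19/2)) = 3/(-2 + (4 + t)*(2/19)) = 3/(-2 + (8/19 + 2*t/19)) = 3/(-30/19 + 2*t/19))
(1/(P(15) + c(M(0, -1))))² = (1/(-8 + 57/(2*(-15 - 2))))² = (1/(-8 + (57/2)/(-17)))² = (1/(-8 + (57/2)*(-1/17)))² = (1/(-8 - 57/34))² = (1/(-329/34))² = (-34/329)² = 1156/108241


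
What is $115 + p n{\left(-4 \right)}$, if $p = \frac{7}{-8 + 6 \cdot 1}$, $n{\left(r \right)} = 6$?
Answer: $94$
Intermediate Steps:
$p = - \frac{7}{2}$ ($p = \frac{7}{-8 + 6} = \frac{7}{-2} = 7 \left(- \frac{1}{2}\right) = - \frac{7}{2} \approx -3.5$)
$115 + p n{\left(-4 \right)} = 115 - 21 = 94$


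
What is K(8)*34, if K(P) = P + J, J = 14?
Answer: 748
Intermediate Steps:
K(P) = 14 + P (K(P) = P + 14 = 14 + P)
K(8)*34 = (14 + 8)*34 = 22*34 = 748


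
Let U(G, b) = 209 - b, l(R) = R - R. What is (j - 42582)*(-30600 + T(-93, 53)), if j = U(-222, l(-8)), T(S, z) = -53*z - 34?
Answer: 1417080239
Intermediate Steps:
l(R) = 0
T(S, z) = -34 - 53*z
j = 209 (j = 209 - 1*0 = 209 + 0 = 209)
(j - 42582)*(-30600 + T(-93, 53)) = (209 - 42582)*(-30600 + (-34 - 53*53)) = -42373*(-30600 + (-34 - 2809)) = -42373*(-30600 - 2843) = -42373*(-33443) = 1417080239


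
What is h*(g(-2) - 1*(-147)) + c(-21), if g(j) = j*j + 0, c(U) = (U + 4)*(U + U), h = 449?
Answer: 68513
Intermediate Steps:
c(U) = 2*U*(4 + U) (c(U) = (4 + U)*(2*U) = 2*U*(4 + U))
g(j) = j² (g(j) = j² + 0 = j²)
h*(g(-2) - 1*(-147)) + c(-21) = 449*((-2)² - 1*(-147)) + 2*(-21)*(4 - 21) = 449*(4 + 147) + 2*(-21)*(-17) = 449*151 + 714 = 67799 + 714 = 68513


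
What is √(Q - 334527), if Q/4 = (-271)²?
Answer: I*√40763 ≈ 201.9*I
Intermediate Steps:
Q = 293764 (Q = 4*(-271)² = 4*73441 = 293764)
√(Q - 334527) = √(293764 - 334527) = √(-40763) = I*√40763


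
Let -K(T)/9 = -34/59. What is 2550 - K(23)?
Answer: 150144/59 ≈ 2544.8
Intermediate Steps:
K(T) = 306/59 (K(T) = -(-306)/59 = -9*(-34/59) = 306/59)
2550 - K(23) = 2550 - 1*306/59 = 2550 - 306/59 = 150144/59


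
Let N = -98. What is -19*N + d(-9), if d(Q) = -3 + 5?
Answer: 1864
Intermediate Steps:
d(Q) = 2
-19*N + d(-9) = -19*(-98) + 2 = 1862 + 2 = 1864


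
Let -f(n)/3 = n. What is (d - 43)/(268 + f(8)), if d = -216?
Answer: -259/244 ≈ -1.0615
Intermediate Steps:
f(n) = -3*n
(d - 43)/(268 + f(8)) = (-216 - 43)/(268 - 3*8) = -259/(268 - 24) = -259/244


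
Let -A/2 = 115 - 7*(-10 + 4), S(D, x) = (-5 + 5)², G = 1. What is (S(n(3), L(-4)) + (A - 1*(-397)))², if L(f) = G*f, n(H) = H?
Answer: 6889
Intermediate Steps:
L(f) = f (L(f) = 1*f = f)
S(D, x) = 0 (S(D, x) = 0² = 0)
A = -314 (A = -2*(115 - 7*(-10 + 4)) = -2*(115 - 7*(-6)) = -2*(115 - 1*(-42)) = -2*(115 + 42) = -2*157 = -314)
(S(n(3), L(-4)) + (A - 1*(-397)))² = (0 + (-314 - 1*(-397)))² = (0 + (-314 + 397))² = (0 + 83)² = 83² = 6889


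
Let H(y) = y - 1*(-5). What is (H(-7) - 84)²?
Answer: 7396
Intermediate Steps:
H(y) = 5 + y (H(y) = y + 5 = 5 + y)
(H(-7) - 84)² = ((5 - 7) - 84)² = (-2 - 84)² = (-86)² = 7396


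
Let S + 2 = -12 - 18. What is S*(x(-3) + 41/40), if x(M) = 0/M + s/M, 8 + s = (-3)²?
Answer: -332/15 ≈ -22.133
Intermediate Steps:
s = 1 (s = -8 + (-3)² = -8 + 9 = 1)
S = -32 (S = -2 + (-12 - 18) = -2 - 30 = -32)
x(M) = 1/M (x(M) = 0/M + 1/M = 0 + 1/M = 1/M)
S*(x(-3) + 41/40) = -32*(1/(-3) + 41/40) = -32*(-⅓ + 41*(1/40)) = -32*(-⅓ + 41/40) = -32*83/120 = -332/15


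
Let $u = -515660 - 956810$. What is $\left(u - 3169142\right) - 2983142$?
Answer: $-7624754$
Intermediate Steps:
$u = -1472470$ ($u = -515660 - 956810 = -1472470$)
$\left(u - 3169142\right) - 2983142 = \left(-1472470 - 3169142\right) - 2983142 = -4641612 - 2983142 = -7624754$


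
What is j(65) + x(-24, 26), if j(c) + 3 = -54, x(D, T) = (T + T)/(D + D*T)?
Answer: -9247/162 ≈ -57.080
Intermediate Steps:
x(D, T) = 2*T/(D + D*T) (x(D, T) = (2*T)/(D + D*T) = 2*T/(D + D*T))
j(c) = -57 (j(c) = -3 - 54 = -57)
j(65) + x(-24, 26) = -57 + 2*26/(-24*(1 + 26)) = -57 + 2*26*(-1/24)/27 = -57 + 2*26*(-1/24)*(1/27) = -57 - 13/162 = -9247/162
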